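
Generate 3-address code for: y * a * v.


Break into single-operator statements:
t1 = y * a
t2 = t1 * v


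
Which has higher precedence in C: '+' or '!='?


'+' is additive (level 9); '!=' is equality (level 6)
Higher level binds tighter
'+' has higher precedence than '!='


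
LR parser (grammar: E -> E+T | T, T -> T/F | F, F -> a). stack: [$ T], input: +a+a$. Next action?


lookahead ∉ {/} so T won't extend; reduce E -> T
Action: reduce (E -> T)


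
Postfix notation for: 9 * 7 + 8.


Left to right (same or higher precedence on left)
Postfix: 9 7 * 8 +


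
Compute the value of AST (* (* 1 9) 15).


Evaluate inner: (* 1 9) = 9
Evaluate root: (* 9 15) = 135
Result: 135


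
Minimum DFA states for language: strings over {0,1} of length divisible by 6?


Track length mod 6: states 0..5, accept at 0
Minimal DFA: 6 states


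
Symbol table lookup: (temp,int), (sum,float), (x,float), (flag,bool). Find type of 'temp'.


Lookup 'temp' → type int


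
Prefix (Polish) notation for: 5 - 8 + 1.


left-to-right (same/higher precedence on left): tree is (+ (- 5 8) 1)
Prefix: + - 5 8 1


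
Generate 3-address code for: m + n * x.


Break into single-operator statements:
t1 = n * x
t2 = m + t1


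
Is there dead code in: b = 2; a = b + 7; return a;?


b is read by a's definition; a is returned
No dead code


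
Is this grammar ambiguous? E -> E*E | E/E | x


'x*x/x' has two parse trees (no precedence encoded between * and /)
Ambiguous


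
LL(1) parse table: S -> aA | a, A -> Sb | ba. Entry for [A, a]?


For [A, a]: 'a' ∈ FIRST(Sb)
Entry: A -> Sb


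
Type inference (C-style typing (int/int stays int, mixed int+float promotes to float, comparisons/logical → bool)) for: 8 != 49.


Operand types: int != int
Rule: comparison yields bool
Result type: bool


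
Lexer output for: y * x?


Scan left to right, longest-match per lexeme
Tokens: ID(y), OP(*), ID(x)


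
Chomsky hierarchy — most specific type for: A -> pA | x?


Right-linear: every RHS is a terminal or a terminal followed by one nonterminal
Classification: Type 3 (Regular)


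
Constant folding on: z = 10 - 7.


10 - 7 = 3 at compile time
Optimized: z = 3


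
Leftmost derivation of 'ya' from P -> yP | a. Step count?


Derivation: P => yP => ya
Steps: 2


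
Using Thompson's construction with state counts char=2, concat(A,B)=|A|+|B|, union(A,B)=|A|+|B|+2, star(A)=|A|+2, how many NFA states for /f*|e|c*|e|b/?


Syntax tree has 5 char leaf(s), 4 union(s), 2 star(s)
chars contribute 5×2 = 10; each union adds +2; each star adds +2
Total: 10 + 8 + 4 = 22 states


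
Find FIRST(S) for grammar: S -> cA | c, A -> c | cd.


Per alternative of S: FIRST(cA) = {c}; FIRST(c) = {c}
FIRST(S) = {c}


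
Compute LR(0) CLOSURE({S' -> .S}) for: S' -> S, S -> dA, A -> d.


Start: S' -> .S
For each item with dot before a nonterminal B, add B -> .γ for every B-production
Closure: [S' -> .S, S -> .dA]


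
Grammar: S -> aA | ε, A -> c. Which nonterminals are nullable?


A nonterminal is nullable iff some alternative derives ε (directly, or every symbol in it is nullable)
Nullable: {S}


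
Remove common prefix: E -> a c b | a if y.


Common prefix: 'a'
Factored: E -> a E', E' -> c b | if y


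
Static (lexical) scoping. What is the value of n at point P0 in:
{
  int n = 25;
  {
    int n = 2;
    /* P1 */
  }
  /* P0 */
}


n declared in the same block as P0
n = 25


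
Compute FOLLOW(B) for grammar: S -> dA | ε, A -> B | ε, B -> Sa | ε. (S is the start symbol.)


$ ∈ FOLLOW(S). For each A -> αBβ: add FIRST(β)\{ε} to FOLLOW(B); if β nullable, add FOLLOW(A).
FOLLOW(B) = {$, a}


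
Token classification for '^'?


Pattern: operator symbol
Type: OPERATOR


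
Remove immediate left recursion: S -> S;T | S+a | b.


Left-recursive alternatives: S;T, S+a; non-recursive: b
Introduce S': S -> bS', S' -> ;TS' | +aS' | ε


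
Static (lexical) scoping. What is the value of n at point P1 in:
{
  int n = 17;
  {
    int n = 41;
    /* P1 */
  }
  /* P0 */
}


n declared in the same block as P1
n = 41


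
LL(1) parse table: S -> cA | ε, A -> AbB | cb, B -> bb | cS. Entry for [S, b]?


For [S, b]: ε is nullable and 'b' ∈ FOLLOW(S)
Entry: S -> ε


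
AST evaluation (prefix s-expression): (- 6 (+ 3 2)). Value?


Evaluate inner: (+ 3 2) = 5
Evaluate root: (- 6 5) = 1
Result: 1


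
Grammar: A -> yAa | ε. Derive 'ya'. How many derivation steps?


Derivation: A => yAa => ya
Steps: 2


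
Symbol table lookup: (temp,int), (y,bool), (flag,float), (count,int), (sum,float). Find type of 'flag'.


Lookup 'flag' → type float


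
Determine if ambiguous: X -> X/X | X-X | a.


'a/a-a' has two parse trees (no precedence encoded between / and -)
Ambiguous


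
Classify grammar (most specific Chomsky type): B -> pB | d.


Right-linear: every RHS is a terminal or a terminal followed by one nonterminal
Classification: Type 3 (Regular)


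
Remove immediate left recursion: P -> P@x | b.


Left-recursive alternatives: P@x; non-recursive: b
Introduce P': P -> bP', P' -> @xP' | ε


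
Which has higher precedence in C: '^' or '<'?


'<' is relational (level 7); '^' is bitwise XOR (level 4)
Higher level binds tighter
'<' has higher precedence than '^'


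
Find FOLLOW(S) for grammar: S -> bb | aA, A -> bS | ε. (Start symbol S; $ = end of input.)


$ ∈ FOLLOW(S). For each A -> αBβ: add FIRST(β)\{ε} to FOLLOW(B); if β nullable, add FOLLOW(A).
FOLLOW(S) = {$}


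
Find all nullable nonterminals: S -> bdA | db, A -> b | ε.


A nonterminal is nullable iff some alternative derives ε (directly, or every symbol in it is nullable)
Nullable: {A}


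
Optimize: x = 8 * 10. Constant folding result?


8 * 10 = 80 at compile time
Optimized: x = 80


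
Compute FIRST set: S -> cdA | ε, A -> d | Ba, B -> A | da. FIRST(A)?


Per alternative of A: FIRST(d) = {d}; FIRST(Ba) = {d}
FIRST(A) = {d}


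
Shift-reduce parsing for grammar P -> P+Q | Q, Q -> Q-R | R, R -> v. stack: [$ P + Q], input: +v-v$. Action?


handle 'P+Q' on top; lookahead ∈ FOLLOW(P) = {+, $}
Action: reduce (P -> P+Q)


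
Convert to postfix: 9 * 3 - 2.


Left to right (same or higher precedence on left)
Postfix: 9 3 * 2 -


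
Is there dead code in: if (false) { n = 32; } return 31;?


condition is constant false, so the whole block is unreachable
Dead: 'if (false) { n = 32; }'


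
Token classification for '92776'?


Pattern: digits only
Type: INTEGER_LITERAL


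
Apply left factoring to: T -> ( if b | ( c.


Common prefix: '('
Factored: T -> ( T', T' -> if b | c


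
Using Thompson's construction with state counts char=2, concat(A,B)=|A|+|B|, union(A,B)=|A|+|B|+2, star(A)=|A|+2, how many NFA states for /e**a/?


Syntax tree has 2 char leaf(s), 0 union(s), 2 star(s)
chars contribute 2×2 = 4; each union adds +2; each star adds +2
Total: 4 + 0 + 4 = 8 states


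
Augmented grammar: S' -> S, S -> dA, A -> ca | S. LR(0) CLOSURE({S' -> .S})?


Start: S' -> .S
For each item with dot before a nonterminal B, add B -> .γ for every B-production
Closure: [S' -> .S, S -> .dA]


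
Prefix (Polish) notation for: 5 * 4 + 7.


left-to-right (same/higher precedence on left): tree is (+ (* 5 4) 7)
Prefix: + * 5 4 7


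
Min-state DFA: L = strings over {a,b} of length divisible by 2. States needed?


Track length mod 2: states 0..1, accept at 0
Minimal DFA: 2 states


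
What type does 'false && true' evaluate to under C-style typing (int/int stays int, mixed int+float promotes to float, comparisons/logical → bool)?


Operand types: bool && bool
Rule: logical operators take bool operands and yield bool
Result type: bool


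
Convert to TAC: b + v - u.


Break into single-operator statements:
t1 = b + v
t2 = t1 - u


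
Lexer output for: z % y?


Scan left to right, longest-match per lexeme
Tokens: ID(z), OP(%), ID(y)


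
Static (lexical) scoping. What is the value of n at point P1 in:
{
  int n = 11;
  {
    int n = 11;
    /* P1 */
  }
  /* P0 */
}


n declared in the same block as P1
n = 11


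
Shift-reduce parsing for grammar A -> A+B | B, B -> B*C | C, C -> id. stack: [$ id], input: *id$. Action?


'id' on top is the handle for C -> id
Action: reduce (C -> id)


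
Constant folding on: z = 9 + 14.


9 + 14 = 23 at compile time
Optimized: z = 23


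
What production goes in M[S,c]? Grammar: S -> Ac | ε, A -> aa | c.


For [S, c]: 'c' ∈ FIRST(Ac)
Entry: S -> Ac


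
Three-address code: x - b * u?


Break into single-operator statements:
t1 = b * u
t2 = x - t1


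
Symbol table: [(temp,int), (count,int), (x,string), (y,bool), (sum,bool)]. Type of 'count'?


Lookup 'count' → type int


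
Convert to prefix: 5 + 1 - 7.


left-to-right (same/higher precedence on left): tree is (- (+ 5 1) 7)
Prefix: - + 5 1 7


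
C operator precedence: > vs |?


'>' is relational (level 7); '|' is bitwise OR (level 3)
Higher level binds tighter
'>' has higher precedence than '|'


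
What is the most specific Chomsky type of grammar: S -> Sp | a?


Left-linear: every RHS is a terminal or one nonterminal followed by a terminal
Classification: Type 3 (Regular)


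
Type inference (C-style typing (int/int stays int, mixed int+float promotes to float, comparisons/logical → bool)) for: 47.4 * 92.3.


Operand types: float * float
Rule: mixed int/float promotes to float; int/int stays int
Result type: float


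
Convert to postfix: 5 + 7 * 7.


* has higher precedence, evaluate 7*7 first
Postfix: 5 7 7 * +


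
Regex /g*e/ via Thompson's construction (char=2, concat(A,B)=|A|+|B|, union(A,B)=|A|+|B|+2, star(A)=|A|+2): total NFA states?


Syntax tree has 2 char leaf(s), 0 union(s), 1 star(s)
chars contribute 2×2 = 4; each union adds +2; each star adds +2
Total: 4 + 0 + 2 = 6 states


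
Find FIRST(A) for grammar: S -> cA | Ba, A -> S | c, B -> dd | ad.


Per alternative of A: FIRST(S) = {a, c, d}; FIRST(c) = {c}
FIRST(A) = {a, c, d}


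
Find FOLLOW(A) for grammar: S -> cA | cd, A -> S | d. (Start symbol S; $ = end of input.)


$ ∈ FOLLOW(S). For each A -> αBβ: add FIRST(β)\{ε} to FOLLOW(B); if β nullable, add FOLLOW(A).
FOLLOW(A) = {$}


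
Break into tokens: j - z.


Scan left to right, longest-match per lexeme
Tokens: ID(j), OP(-), ID(z)


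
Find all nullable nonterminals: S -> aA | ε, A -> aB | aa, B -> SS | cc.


A nonterminal is nullable iff some alternative derives ε (directly, or every symbol in it is nullable)
Nullable: {B, S}


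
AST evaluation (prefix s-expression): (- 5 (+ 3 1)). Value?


Evaluate inner: (+ 3 1) = 4
Evaluate root: (- 5 4) = 1
Result: 1


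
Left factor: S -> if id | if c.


Common prefix: 'if'
Factored: S -> if S', S' -> id | c


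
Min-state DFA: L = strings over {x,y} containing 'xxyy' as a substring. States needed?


KMP-style automaton: 4 progress states + 1 absorbing accept = 5
Minimal DFA: 5 states


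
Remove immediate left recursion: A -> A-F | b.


Left-recursive alternatives: A-F; non-recursive: b
Introduce A': A -> bA', A' -> -FA' | ε


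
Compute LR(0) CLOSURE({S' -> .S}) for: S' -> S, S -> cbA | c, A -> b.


Start: S' -> .S
For each item with dot before a nonterminal B, add B -> .γ for every B-production
Closure: [S' -> .S, S -> .cbA, S -> .c]


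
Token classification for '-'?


Pattern: operator symbol
Type: OPERATOR


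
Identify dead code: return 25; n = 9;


statement follows a return and is unreachable
Dead: 'n = 9'


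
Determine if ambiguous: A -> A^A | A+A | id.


'id^id+id' has two parse trees (no precedence encoded between ^ and +)
Ambiguous


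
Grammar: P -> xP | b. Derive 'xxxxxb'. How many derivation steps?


Derivation: P => xP => xxP => xxxP => xxxxP => xxxxxP => xxxxxb
Steps: 6


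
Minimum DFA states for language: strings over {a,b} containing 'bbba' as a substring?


KMP-style automaton: 4 progress states + 1 absorbing accept = 5
Minimal DFA: 5 states


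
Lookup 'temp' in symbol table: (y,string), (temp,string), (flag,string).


Lookup 'temp' → type string


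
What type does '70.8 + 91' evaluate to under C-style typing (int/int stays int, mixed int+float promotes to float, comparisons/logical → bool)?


Operand types: float + int
Rule: mixed int/float promotes to float; int/int stays int
Result type: float


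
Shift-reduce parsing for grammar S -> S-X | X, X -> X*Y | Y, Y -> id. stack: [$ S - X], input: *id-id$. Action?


'*' can extend X; shift to build X -> X*Y
Action: shift


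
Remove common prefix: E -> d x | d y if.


Common prefix: 'd'
Factored: E -> d E', E' -> x | y if


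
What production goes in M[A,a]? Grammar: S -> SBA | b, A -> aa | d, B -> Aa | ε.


For [A, a]: 'a' ∈ FIRST(aa)
Entry: A -> aa


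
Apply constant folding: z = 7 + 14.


7 + 14 = 21 at compile time
Optimized: z = 21


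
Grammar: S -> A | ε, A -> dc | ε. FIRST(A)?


Per alternative of A: FIRST(dc) = {d}; FIRST(ε) = {ε}
FIRST(A) = {d, ε}


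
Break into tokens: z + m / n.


Scan left to right, longest-match per lexeme
Tokens: ID(z), OP(+), ID(m), OP(/), ID(n)


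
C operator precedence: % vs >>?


'%' is multiplicative (level 10); '>>' is shift (level 8)
Higher level binds tighter
'%' has higher precedence than '>>'


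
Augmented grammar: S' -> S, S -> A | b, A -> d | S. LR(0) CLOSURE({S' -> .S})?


Start: S' -> .S
For each item with dot before a nonterminal B, add B -> .γ for every B-production
Closure: [S' -> .S, S -> .A, S -> .b, A -> .d, A -> .S]


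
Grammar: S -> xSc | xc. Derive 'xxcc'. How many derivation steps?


Derivation: S => xSc => xxcc
Steps: 2


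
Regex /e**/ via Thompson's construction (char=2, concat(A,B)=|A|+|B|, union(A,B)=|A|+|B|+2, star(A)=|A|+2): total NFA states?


Syntax tree has 1 char leaf(s), 0 union(s), 2 star(s)
chars contribute 1×2 = 2; each union adds +2; each star adds +2
Total: 2 + 0 + 4 = 6 states


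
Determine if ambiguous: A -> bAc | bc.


balanced b^n…c^n: each string has a unique parse
Unambiguous


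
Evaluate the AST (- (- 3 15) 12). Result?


Evaluate inner: (- 3 15) = -12
Evaluate root: (- -12 12) = -24
Result: -24


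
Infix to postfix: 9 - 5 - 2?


Left to right (same or higher precedence on left)
Postfix: 9 5 - 2 -


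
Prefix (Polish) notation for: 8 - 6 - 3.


left-to-right (same/higher precedence on left): tree is (- (- 8 6) 3)
Prefix: - - 8 6 3


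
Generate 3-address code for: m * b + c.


Break into single-operator statements:
t1 = m * b
t2 = t1 + c


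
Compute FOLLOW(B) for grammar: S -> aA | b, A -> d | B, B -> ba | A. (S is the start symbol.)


$ ∈ FOLLOW(S). For each A -> αBβ: add FIRST(β)\{ε} to FOLLOW(B); if β nullable, add FOLLOW(A).
FOLLOW(B) = {$}


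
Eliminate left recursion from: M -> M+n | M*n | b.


Left-recursive alternatives: M+n, M*n; non-recursive: b
Introduce M': M -> bM', M' -> +nM' | *nM' | ε


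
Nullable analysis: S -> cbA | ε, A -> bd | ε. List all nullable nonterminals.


A nonterminal is nullable iff some alternative derives ε (directly, or every symbol in it is nullable)
Nullable: {A, S}


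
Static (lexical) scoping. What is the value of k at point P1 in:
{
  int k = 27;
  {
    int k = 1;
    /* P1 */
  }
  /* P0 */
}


k declared in the same block as P1
k = 1


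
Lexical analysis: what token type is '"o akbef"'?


Pattern: double-quoted sequence
Type: STRING_LITERAL


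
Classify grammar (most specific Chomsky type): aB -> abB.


LHS has context (more than one symbol) and |LHS| ≤ |RHS|
Classification: Type 1 (Context-Sensitive)


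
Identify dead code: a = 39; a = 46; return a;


first assignment to a is overwritten before any read
Dead: 'a = 39'


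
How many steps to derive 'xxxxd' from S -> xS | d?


Derivation: S => xS => xxS => xxxS => xxxxS => xxxxd
Steps: 5


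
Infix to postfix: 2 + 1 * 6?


* has higher precedence, evaluate 1*6 first
Postfix: 2 1 6 * +


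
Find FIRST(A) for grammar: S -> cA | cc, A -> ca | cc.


Per alternative of A: FIRST(ca) = {c}; FIRST(cc) = {c}
FIRST(A) = {c}


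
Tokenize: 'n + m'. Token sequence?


Scan left to right, longest-match per lexeme
Tokens: ID(n), OP(+), ID(m)


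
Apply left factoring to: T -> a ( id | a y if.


Common prefix: 'a'
Factored: T -> a T', T' -> ( id | y if


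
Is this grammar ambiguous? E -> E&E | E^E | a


'a&a^a' has two parse trees (no precedence encoded between & and ^)
Ambiguous


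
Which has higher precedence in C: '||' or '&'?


'&' is bitwise AND (level 5); '||' is logical OR (level 1)
Higher level binds tighter
'&' has higher precedence than '||'


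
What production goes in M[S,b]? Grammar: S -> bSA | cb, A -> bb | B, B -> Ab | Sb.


For [S, b]: 'b' ∈ FIRST(bSA)
Entry: S -> bSA


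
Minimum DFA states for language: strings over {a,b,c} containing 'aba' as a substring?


KMP-style automaton: 3 progress states + 1 absorbing accept = 4
Minimal DFA: 4 states


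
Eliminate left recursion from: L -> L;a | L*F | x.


Left-recursive alternatives: L;a, L*F; non-recursive: x
Introduce L': L -> xL', L' -> ;aL' | *FL' | ε


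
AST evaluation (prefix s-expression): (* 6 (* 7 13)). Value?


Evaluate inner: (* 7 13) = 91
Evaluate root: (* 6 91) = 546
Result: 546


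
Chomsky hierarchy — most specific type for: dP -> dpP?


LHS has context (more than one symbol) and |LHS| ≤ |RHS|
Classification: Type 1 (Context-Sensitive)


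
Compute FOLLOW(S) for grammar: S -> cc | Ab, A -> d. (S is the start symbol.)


$ ∈ FOLLOW(S). For each A -> αBβ: add FIRST(β)\{ε} to FOLLOW(B); if β nullable, add FOLLOW(A).
FOLLOW(S) = {$}


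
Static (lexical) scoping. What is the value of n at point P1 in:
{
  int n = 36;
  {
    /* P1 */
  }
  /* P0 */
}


P1's block does not declare n; resolves to the enclosing declaration at depth 0
n = 36


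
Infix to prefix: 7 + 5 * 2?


'*' binds tighter: tree is (+ 7 (* 5 2))
Prefix: + 7 * 5 2


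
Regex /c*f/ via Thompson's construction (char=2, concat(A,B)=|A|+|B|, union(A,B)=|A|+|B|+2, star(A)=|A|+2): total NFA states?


Syntax tree has 2 char leaf(s), 0 union(s), 1 star(s)
chars contribute 2×2 = 4; each union adds +2; each star adds +2
Total: 4 + 0 + 2 = 6 states


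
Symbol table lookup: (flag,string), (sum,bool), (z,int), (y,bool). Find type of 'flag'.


Lookup 'flag' → type string


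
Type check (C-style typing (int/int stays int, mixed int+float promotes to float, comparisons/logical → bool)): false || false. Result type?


Operand types: bool || bool
Rule: logical operators take bool operands and yield bool
Result type: bool


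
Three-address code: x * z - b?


Break into single-operator statements:
t1 = x * z
t2 = t1 - b


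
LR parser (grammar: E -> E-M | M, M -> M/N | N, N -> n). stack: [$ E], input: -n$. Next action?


shift '-' to continue E -> E-M
Action: shift


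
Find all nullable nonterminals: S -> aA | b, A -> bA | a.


A nonterminal is nullable iff some alternative derives ε (directly, or every symbol in it is nullable)
Nullable: {}


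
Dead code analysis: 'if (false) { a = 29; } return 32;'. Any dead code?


condition is constant false, so the whole block is unreachable
Dead: 'if (false) { a = 29; }'


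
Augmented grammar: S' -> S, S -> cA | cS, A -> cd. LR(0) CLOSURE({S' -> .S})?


Start: S' -> .S
For each item with dot before a nonterminal B, add B -> .γ for every B-production
Closure: [S' -> .S, S -> .cA, S -> .cS]


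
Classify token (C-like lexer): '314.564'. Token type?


Pattern: digits with a decimal point
Type: FLOAT_LITERAL


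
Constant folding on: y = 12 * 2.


12 * 2 = 24 at compile time
Optimized: y = 24


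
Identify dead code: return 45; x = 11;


statement follows a return and is unreachable
Dead: 'x = 11'


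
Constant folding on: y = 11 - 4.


11 - 4 = 7 at compile time
Optimized: y = 7


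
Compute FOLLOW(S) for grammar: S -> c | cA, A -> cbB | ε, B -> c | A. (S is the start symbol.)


$ ∈ FOLLOW(S). For each A -> αBβ: add FIRST(β)\{ε} to FOLLOW(B); if β nullable, add FOLLOW(A).
FOLLOW(S) = {$}


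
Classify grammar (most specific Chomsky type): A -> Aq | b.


Left-linear: every RHS is a terminal or one nonterminal followed by a terminal
Classification: Type 3 (Regular)


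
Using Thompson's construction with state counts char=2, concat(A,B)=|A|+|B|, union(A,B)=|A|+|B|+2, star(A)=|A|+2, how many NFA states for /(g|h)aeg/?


Syntax tree has 5 char leaf(s), 1 union(s), 0 star(s)
chars contribute 5×2 = 10; each union adds +2; each star adds +2
Total: 10 + 2 + 0 = 12 states


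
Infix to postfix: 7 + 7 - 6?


Left to right (same or higher precedence on left)
Postfix: 7 7 + 6 -


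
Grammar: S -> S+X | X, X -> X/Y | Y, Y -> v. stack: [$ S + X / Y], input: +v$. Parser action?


handle 'X/Y' on top
Action: reduce (X -> X/Y)


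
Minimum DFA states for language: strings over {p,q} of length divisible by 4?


Track length mod 4: states 0..3, accept at 0
Minimal DFA: 4 states


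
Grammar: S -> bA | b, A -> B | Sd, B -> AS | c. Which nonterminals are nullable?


A nonterminal is nullable iff some alternative derives ε (directly, or every symbol in it is nullable)
Nullable: {}


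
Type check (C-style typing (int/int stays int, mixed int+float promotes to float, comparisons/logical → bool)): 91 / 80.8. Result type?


Operand types: int / float
Rule: mixed int/float promotes to float; int/int stays int
Result type: float


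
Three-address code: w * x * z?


Break into single-operator statements:
t1 = w * x
t2 = t1 * z


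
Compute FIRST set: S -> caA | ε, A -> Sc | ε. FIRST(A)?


Per alternative of A: FIRST(Sc) = {c}; FIRST(ε) = {ε}
FIRST(A) = {c, ε}


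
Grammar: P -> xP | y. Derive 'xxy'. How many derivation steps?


Derivation: P => xP => xxP => xxy
Steps: 3


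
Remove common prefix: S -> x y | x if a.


Common prefix: 'x'
Factored: S -> x S', S' -> y | if a


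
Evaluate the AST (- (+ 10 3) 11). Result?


Evaluate inner: (+ 10 3) = 13
Evaluate root: (- 13 11) = 2
Result: 2


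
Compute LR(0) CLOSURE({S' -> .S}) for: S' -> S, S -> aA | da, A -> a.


Start: S' -> .S
For each item with dot before a nonterminal B, add B -> .γ for every B-production
Closure: [S' -> .S, S -> .aA, S -> .da]


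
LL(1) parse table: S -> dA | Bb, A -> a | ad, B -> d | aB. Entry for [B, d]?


For [B, d]: 'd' ∈ FIRST(d)
Entry: B -> d


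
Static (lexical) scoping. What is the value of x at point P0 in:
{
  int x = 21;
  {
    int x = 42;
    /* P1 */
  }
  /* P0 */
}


x declared in the same block as P0
x = 21


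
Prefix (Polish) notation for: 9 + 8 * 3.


'*' binds tighter: tree is (+ 9 (* 8 3))
Prefix: + 9 * 8 3


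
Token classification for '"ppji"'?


Pattern: double-quoted sequence
Type: STRING_LITERAL


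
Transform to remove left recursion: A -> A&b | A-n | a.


Left-recursive alternatives: A&b, A-n; non-recursive: a
Introduce A': A -> aA', A' -> &bA' | -nA' | ε


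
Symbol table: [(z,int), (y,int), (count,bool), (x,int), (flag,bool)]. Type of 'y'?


Lookup 'y' → type int


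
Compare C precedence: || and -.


'-' is additive (level 9); '||' is logical OR (level 1)
Higher level binds tighter
'-' has higher precedence than '||'


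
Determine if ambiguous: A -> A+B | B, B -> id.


precedence layered via separate nonterminal B: deterministic
Unambiguous


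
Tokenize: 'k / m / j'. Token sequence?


Scan left to right, longest-match per lexeme
Tokens: ID(k), OP(/), ID(m), OP(/), ID(j)


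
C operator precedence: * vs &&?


'*' is multiplicative (level 10); '&&' is logical AND (level 2)
Higher level binds tighter
'*' has higher precedence than '&&'


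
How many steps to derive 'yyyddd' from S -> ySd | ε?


Derivation: S => ySd => yySdd => yyySddd => yyyddd
Steps: 4


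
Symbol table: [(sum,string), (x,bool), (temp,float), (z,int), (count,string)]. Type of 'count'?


Lookup 'count' → type string


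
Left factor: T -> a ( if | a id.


Common prefix: 'a'
Factored: T -> a T', T' -> ( if | id


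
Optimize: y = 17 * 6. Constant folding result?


17 * 6 = 102 at compile time
Optimized: y = 102


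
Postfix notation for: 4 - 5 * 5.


* has higher precedence, evaluate 5*5 first
Postfix: 4 5 5 * -


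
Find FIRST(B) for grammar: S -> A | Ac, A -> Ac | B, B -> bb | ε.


Per alternative of B: FIRST(bb) = {b}; FIRST(ε) = {ε}
FIRST(B) = {b, ε}


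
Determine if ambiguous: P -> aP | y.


right-linear, alternatives start with distinct terminals 'a' vs 'y': unique leftmost derivation
Unambiguous


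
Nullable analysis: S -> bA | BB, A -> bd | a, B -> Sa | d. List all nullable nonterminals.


A nonterminal is nullable iff some alternative derives ε (directly, or every symbol in it is nullable)
Nullable: {}


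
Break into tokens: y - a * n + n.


Scan left to right, longest-match per lexeme
Tokens: ID(y), OP(-), ID(a), OP(*), ID(n), OP(+), ID(n)


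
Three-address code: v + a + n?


Break into single-operator statements:
t1 = v + a
t2 = t1 + n


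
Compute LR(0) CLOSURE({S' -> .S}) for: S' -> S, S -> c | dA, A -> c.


Start: S' -> .S
For each item with dot before a nonterminal B, add B -> .γ for every B-production
Closure: [S' -> .S, S -> .c, S -> .dA]


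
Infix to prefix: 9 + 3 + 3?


left-to-right (same/higher precedence on left): tree is (+ (+ 9 3) 3)
Prefix: + + 9 3 3


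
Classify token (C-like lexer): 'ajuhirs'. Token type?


Pattern: letter/underscore followed by alphanumerics, not a keyword
Type: IDENTIFIER


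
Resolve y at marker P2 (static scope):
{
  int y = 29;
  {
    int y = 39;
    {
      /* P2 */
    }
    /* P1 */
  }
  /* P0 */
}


P2's block does not declare y; resolves to the enclosing declaration at depth 1
y = 39


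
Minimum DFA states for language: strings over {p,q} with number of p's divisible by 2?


Track (count of p) mod 2: states 0..1, accept at 0
Minimal DFA: 2 states


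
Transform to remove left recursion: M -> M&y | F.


Left-recursive alternatives: M&y; non-recursive: F
Introduce M': M -> FM', M' -> &yM' | ε


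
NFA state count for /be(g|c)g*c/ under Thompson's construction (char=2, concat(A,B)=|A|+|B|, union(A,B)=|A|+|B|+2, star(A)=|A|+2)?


Syntax tree has 6 char leaf(s), 1 union(s), 1 star(s)
chars contribute 6×2 = 12; each union adds +2; each star adds +2
Total: 12 + 2 + 2 = 16 states


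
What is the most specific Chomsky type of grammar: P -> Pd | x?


Left-linear: every RHS is a terminal or one nonterminal followed by a terminal
Classification: Type 3 (Regular)


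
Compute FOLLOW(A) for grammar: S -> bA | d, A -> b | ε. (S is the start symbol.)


$ ∈ FOLLOW(S). For each A -> αBβ: add FIRST(β)\{ε} to FOLLOW(B); if β nullable, add FOLLOW(A).
FOLLOW(A) = {$}


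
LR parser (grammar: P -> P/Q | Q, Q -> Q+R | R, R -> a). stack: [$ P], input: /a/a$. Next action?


shift '/' to continue P -> P/Q
Action: shift


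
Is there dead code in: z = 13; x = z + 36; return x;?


z is read by x's definition; x is returned
No dead code


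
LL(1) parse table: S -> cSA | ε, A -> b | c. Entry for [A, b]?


For [A, b]: 'b' ∈ FIRST(b)
Entry: A -> b


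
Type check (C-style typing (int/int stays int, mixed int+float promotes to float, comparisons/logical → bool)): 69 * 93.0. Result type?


Operand types: int * float
Rule: mixed int/float promotes to float; int/int stays int
Result type: float


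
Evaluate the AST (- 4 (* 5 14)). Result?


Evaluate inner: (* 5 14) = 70
Evaluate root: (- 4 70) = -66
Result: -66


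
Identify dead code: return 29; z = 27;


statement follows a return and is unreachable
Dead: 'z = 27'


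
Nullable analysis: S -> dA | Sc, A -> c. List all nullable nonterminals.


A nonterminal is nullable iff some alternative derives ε (directly, or every symbol in it is nullable)
Nullable: {}


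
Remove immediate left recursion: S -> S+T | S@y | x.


Left-recursive alternatives: S+T, S@y; non-recursive: x
Introduce S': S -> xS', S' -> +TS' | @yS' | ε


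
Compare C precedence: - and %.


'%' is multiplicative (level 10); '-' is additive (level 9)
Higher level binds tighter
'%' has higher precedence than '-'


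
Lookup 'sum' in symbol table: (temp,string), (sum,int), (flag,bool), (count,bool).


Lookup 'sum' → type int


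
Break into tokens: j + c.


Scan left to right, longest-match per lexeme
Tokens: ID(j), OP(+), ID(c)


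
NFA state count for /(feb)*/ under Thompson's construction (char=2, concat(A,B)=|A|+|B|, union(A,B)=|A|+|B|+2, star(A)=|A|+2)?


Syntax tree has 3 char leaf(s), 0 union(s), 1 star(s)
chars contribute 3×2 = 6; each union adds +2; each star adds +2
Total: 6 + 0 + 2 = 8 states


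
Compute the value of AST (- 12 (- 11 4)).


Evaluate inner: (- 11 4) = 7
Evaluate root: (- 12 7) = 5
Result: 5


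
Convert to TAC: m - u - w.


Break into single-operator statements:
t1 = m - u
t2 = t1 - w


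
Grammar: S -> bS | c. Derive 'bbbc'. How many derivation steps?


Derivation: S => bS => bbS => bbbS => bbbc
Steps: 4


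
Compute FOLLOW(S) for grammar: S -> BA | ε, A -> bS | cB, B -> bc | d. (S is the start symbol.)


$ ∈ FOLLOW(S). For each A -> αBβ: add FIRST(β)\{ε} to FOLLOW(B); if β nullable, add FOLLOW(A).
FOLLOW(S) = {$}


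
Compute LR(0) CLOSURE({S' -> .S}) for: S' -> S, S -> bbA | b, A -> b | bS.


Start: S' -> .S
For each item with dot before a nonterminal B, add B -> .γ for every B-production
Closure: [S' -> .S, S -> .bbA, S -> .b]


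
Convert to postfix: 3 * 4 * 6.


Left to right (same or higher precedence on left)
Postfix: 3 4 * 6 *


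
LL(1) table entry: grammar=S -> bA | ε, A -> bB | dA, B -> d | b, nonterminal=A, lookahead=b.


For [A, b]: 'b' ∈ FIRST(bB)
Entry: A -> bB


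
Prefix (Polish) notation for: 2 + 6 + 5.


left-to-right (same/higher precedence on left): tree is (+ (+ 2 6) 5)
Prefix: + + 2 6 5


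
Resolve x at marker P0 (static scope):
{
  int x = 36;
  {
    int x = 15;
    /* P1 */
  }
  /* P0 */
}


x declared in the same block as P0
x = 36


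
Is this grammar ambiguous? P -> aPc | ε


balanced a^n…c^n: each string has a unique parse
Unambiguous


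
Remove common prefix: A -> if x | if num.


Common prefix: 'if'
Factored: A -> if A', A' -> x | num


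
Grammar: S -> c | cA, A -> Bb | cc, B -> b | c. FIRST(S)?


Per alternative of S: FIRST(c) = {c}; FIRST(cA) = {c}
FIRST(S) = {c}


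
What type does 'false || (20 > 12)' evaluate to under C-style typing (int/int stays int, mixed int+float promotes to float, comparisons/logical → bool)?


Operand types: bool || bool
Rule: logical operators take bool operands and yield bool
Result type: bool


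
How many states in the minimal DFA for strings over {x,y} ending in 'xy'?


Track the longest suffix of input matching a prefix of 'xy': 3 classes (prefixes of length 0..2)
Minimal DFA: 3 states


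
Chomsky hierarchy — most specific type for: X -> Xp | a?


Left-linear: every RHS is a terminal or one nonterminal followed by a terminal
Classification: Type 3 (Regular)


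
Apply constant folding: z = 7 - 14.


7 - 14 = -7 at compile time
Optimized: z = -7


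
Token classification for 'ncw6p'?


Pattern: letter/underscore followed by alphanumerics, not a keyword
Type: IDENTIFIER


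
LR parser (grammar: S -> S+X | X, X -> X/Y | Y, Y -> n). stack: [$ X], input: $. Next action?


lookahead ∉ {/} so X won't extend; reduce S -> X
Action: reduce (S -> X)


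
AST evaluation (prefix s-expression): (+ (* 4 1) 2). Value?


Evaluate inner: (* 4 1) = 4
Evaluate root: (+ 4 2) = 6
Result: 6


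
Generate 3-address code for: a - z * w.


Break into single-operator statements:
t1 = z * w
t2 = a - t1


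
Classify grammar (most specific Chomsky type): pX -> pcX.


LHS has context (more than one symbol) and |LHS| ≤ |RHS|
Classification: Type 1 (Context-Sensitive)


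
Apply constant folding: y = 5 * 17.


5 * 17 = 85 at compile time
Optimized: y = 85


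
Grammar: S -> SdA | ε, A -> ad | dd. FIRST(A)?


Per alternative of A: FIRST(ad) = {a}; FIRST(dd) = {d}
FIRST(A) = {a, d}


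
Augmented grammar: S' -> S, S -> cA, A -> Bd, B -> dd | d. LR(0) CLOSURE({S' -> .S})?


Start: S' -> .S
For each item with dot before a nonterminal B, add B -> .γ for every B-production
Closure: [S' -> .S, S -> .cA]


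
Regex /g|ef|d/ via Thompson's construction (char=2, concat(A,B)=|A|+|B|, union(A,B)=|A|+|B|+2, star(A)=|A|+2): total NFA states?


Syntax tree has 4 char leaf(s), 2 union(s), 0 star(s)
chars contribute 4×2 = 8; each union adds +2; each star adds +2
Total: 8 + 4 + 0 = 12 states


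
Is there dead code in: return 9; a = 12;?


statement follows a return and is unreachable
Dead: 'a = 12'


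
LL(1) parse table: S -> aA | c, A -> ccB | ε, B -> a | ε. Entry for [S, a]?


For [S, a]: 'a' ∈ FIRST(aA)
Entry: S -> aA


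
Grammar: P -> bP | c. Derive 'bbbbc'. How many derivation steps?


Derivation: P => bP => bbP => bbbP => bbbbP => bbbbc
Steps: 5


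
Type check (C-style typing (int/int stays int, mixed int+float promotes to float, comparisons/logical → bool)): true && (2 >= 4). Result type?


Operand types: bool && bool
Rule: logical operators take bool operands and yield bool
Result type: bool


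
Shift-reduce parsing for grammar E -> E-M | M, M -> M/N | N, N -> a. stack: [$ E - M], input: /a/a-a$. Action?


'/' can extend M; shift to build M -> M/N
Action: shift


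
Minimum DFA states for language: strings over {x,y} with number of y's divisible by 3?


Track (count of y) mod 3: states 0..2, accept at 0
Minimal DFA: 3 states


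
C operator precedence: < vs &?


'<' is relational (level 7); '&' is bitwise AND (level 5)
Higher level binds tighter
'<' has higher precedence than '&'


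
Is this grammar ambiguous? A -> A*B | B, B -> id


precedence layered via separate nonterminal B: deterministic
Unambiguous


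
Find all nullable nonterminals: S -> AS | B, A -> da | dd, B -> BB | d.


A nonterminal is nullable iff some alternative derives ε (directly, or every symbol in it is nullable)
Nullable: {}


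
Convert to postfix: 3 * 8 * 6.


Left to right (same or higher precedence on left)
Postfix: 3 8 * 6 *


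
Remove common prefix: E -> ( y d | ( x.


Common prefix: '('
Factored: E -> ( E', E' -> y d | x


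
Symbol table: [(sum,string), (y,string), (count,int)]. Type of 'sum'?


Lookup 'sum' → type string


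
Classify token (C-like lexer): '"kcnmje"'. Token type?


Pattern: double-quoted sequence
Type: STRING_LITERAL


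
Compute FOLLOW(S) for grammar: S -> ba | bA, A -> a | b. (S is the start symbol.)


$ ∈ FOLLOW(S). For each A -> αBβ: add FIRST(β)\{ε} to FOLLOW(B); if β nullable, add FOLLOW(A).
FOLLOW(S) = {$}


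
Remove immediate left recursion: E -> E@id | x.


Left-recursive alternatives: E@id; non-recursive: x
Introduce E': E -> xE', E' -> @idE' | ε


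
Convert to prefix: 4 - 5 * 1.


'*' binds tighter: tree is (- 4 (* 5 1))
Prefix: - 4 * 5 1


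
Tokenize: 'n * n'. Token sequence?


Scan left to right, longest-match per lexeme
Tokens: ID(n), OP(*), ID(n)


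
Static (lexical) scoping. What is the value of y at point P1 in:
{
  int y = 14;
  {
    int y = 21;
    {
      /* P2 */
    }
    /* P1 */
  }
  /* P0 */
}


y declared in the same block as P1
y = 21


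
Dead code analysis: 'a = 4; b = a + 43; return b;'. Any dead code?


a is read by b's definition; b is returned
No dead code


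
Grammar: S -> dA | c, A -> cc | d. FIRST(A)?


Per alternative of A: FIRST(cc) = {c}; FIRST(d) = {d}
FIRST(A) = {c, d}


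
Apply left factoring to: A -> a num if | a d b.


Common prefix: 'a'
Factored: A -> a A', A' -> num if | d b


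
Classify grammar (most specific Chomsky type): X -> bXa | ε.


Single nonterminal LHS, but b^n a^n is not regular
Classification: Type 2 (Context-Free)


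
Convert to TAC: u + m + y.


Break into single-operator statements:
t1 = u + m
t2 = t1 + y


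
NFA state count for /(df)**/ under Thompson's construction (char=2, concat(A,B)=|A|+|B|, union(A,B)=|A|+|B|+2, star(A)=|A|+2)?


Syntax tree has 2 char leaf(s), 0 union(s), 2 star(s)
chars contribute 2×2 = 4; each union adds +2; each star adds +2
Total: 4 + 0 + 4 = 8 states


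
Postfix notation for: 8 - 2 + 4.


Left to right (same or higher precedence on left)
Postfix: 8 2 - 4 +


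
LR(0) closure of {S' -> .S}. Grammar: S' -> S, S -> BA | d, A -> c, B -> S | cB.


Start: S' -> .S
For each item with dot before a nonterminal B, add B -> .γ for every B-production
Closure: [S' -> .S, S -> .BA, S -> .d, B -> .S, B -> .cB]


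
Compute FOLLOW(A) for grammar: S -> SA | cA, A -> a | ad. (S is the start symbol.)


$ ∈ FOLLOW(S). For each A -> αBβ: add FIRST(β)\{ε} to FOLLOW(B); if β nullable, add FOLLOW(A).
FOLLOW(A) = {$, a}


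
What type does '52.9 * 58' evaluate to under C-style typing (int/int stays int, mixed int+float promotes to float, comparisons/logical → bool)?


Operand types: float * int
Rule: mixed int/float promotes to float; int/int stays int
Result type: float


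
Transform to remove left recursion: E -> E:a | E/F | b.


Left-recursive alternatives: E:a, E/F; non-recursive: b
Introduce E': E -> bE', E' -> :aE' | /FE' | ε


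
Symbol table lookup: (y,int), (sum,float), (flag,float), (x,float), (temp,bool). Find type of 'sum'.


Lookup 'sum' → type float


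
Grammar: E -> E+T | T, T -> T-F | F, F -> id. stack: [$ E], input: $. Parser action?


start symbol E on stack, input exhausted
Action: accept


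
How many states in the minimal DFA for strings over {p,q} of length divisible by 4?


Track length mod 4: states 0..3, accept at 0
Minimal DFA: 4 states


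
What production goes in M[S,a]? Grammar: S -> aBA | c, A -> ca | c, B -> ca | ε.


For [S, a]: 'a' ∈ FIRST(aBA)
Entry: S -> aBA


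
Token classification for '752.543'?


Pattern: digits with a decimal point
Type: FLOAT_LITERAL


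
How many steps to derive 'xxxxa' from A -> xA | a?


Derivation: A => xA => xxA => xxxA => xxxxA => xxxxa
Steps: 5


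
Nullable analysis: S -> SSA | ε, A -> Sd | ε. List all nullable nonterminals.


A nonterminal is nullable iff some alternative derives ε (directly, or every symbol in it is nullable)
Nullable: {A, S}


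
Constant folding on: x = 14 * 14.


14 * 14 = 196 at compile time
Optimized: x = 196


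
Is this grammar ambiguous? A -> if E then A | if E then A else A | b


dangling else: 'if E then if E then b else b' parses two ways
Ambiguous


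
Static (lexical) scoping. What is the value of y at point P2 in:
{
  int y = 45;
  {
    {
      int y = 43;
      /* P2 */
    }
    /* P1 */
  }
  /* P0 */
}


y declared in the same block as P2
y = 43
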